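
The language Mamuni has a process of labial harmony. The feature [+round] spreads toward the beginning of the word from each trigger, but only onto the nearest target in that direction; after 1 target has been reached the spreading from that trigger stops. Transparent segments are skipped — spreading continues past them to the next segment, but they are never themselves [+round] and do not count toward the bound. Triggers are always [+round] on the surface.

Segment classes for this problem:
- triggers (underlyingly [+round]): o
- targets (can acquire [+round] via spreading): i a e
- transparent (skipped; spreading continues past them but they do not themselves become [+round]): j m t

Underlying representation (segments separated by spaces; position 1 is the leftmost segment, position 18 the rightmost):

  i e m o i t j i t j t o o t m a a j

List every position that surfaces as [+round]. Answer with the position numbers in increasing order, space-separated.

From /o/ at 4 leftward: 3 /m/ transparent; 2 /e/ → [+round]; bound reached.
From /o/ at 12 leftward: 11 /t/ transparent; 10 /j/ transparent; 9 /t/ transparent; 8 /i/ → [+round]; bound reached.
From /o/ at 13 leftward: 12 /o/ is itself a trigger — this domain ends here.
Targets with no active source: positions 1 5 16 17 stay [-round].

2 4 8 12 13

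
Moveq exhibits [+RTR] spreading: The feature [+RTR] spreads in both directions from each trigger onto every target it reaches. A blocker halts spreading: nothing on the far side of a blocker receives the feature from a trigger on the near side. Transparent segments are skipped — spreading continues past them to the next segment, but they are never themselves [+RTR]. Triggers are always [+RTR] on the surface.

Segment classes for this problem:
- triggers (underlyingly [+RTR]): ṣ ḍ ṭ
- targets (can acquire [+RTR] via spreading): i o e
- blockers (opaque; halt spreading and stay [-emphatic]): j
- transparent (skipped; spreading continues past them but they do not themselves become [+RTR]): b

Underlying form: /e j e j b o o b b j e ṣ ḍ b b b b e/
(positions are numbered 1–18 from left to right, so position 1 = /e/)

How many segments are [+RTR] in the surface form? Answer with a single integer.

From /ṣ/ at 12 rightward: 13 /ḍ/ is itself a trigger — this domain ends here.
From /ṣ/ at 12 leftward: 11 /e/ → [+RTR]; 10 /j/ blocks.
From /ḍ/ at 13 rightward: 14 /b/ transparent; 15 /b/ transparent; 16 /b/ transparent; 17 /b/ transparent; 18 /e/ → [+RTR]; word edge.
From /ḍ/ at 13 leftward: 12 /ṣ/ is itself a trigger — this domain ends here.
Targets with no active source: positions 1 3 6 7 stay [-emphatic].
[+RTR] positions on the surface: 11 12 13 18.

4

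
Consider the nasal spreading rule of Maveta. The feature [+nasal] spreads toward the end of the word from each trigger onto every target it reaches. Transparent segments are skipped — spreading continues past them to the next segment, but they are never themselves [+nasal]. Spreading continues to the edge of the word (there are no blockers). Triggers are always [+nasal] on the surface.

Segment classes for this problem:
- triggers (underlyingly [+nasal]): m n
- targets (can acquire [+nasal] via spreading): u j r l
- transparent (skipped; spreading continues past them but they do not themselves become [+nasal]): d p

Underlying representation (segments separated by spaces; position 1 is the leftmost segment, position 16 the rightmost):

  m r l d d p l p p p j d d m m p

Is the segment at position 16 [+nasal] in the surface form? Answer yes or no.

no

From /m/ at 1 rightward: 2 /r/ → [+nasal]; 3 /l/ → [+nasal]; 4 /d/ transparent; 5 /d/ transparent; 6 /p/ transparent; 7 /l/ → [+nasal]; 8 /p/ transparent; 9 /p/ transparent; 10 /p/ transparent; 11 /j/ → [+nasal]; 12 /d/ transparent; 13 /d/ transparent; 14 /m/ is itself a trigger — this domain ends here.
From /m/ at 14 rightward: 15 /m/ is itself a trigger — this domain ends here.
From /m/ at 15 rightward: 16 /p/ transparent; word edge.
[+nasal] positions on the surface: 1 2 3 7 11 14 15.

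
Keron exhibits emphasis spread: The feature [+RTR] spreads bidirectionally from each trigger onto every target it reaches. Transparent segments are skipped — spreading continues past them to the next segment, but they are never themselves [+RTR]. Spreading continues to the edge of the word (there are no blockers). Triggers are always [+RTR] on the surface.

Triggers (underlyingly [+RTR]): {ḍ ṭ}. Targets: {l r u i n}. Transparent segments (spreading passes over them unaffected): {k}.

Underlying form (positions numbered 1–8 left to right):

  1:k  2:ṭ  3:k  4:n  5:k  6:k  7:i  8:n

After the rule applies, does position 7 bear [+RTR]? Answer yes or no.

yes

From /ṭ/ at 2 rightward: 3 /k/ transparent; 4 /n/ → [+RTR]; 5 /k/ transparent; 6 /k/ transparent; 7 /i/ → [+RTR]; 8 /n/ → [+RTR]; word edge.
From /ṭ/ at 2 leftward: 1 /k/ transparent; word edge.
[+RTR] positions on the surface: 2 4 7 8.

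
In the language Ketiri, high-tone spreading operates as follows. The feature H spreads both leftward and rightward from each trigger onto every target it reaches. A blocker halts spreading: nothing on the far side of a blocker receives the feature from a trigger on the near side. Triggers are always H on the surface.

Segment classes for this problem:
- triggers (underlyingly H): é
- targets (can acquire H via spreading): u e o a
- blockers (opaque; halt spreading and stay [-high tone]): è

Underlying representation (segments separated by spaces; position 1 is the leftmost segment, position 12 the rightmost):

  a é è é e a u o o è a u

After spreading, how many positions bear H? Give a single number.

8

From /é/ at 2 rightward: 3 /è/ blocks.
From /é/ at 2 leftward: 1 /a/ → H; word edge.
From /é/ at 4 rightward: 5 /e/ → H; 6 /a/ → H; 7 /u/ → H; 8 /o/ → H; 9 /o/ → H; 10 /è/ blocks.
From /é/ at 4 leftward: 3 /è/ blocks.
Targets with no active source: positions 11 12 stay [-high tone].
H positions on the surface: 1 2 4 5 6 7 8 9.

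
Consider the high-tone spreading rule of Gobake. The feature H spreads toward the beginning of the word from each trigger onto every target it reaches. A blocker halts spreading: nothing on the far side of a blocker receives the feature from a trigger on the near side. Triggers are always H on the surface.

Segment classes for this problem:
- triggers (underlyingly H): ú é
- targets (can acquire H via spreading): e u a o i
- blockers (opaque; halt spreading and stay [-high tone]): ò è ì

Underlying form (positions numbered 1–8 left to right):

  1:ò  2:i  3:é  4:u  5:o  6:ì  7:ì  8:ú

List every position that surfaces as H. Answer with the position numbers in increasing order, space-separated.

2 3 8

From /é/ at 3 leftward: 2 /i/ → H; 1 /ò/ blocks.
From /ú/ at 8 leftward: 7 /ì/ blocks.
Targets with no active source: positions 4 5 stay [-high tone].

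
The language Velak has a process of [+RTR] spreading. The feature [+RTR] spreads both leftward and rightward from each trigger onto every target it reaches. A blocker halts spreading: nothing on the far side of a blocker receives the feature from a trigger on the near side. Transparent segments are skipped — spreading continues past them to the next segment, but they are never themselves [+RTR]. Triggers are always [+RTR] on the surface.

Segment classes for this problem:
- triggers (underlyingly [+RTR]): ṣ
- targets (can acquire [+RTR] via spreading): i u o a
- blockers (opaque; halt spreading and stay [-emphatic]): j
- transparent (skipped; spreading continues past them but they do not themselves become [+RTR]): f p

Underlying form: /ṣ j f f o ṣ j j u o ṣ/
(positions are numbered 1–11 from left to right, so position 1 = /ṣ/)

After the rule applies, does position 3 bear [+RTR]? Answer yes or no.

no

From /ṣ/ at 1 rightward: 2 /j/ blocks.
From /ṣ/ at 1 leftward: word edge.
From /ṣ/ at 6 rightward: 7 /j/ blocks.
From /ṣ/ at 6 leftward: 5 /o/ → [+RTR]; 4 /f/ transparent; 3 /f/ transparent; 2 /j/ blocks.
From /ṣ/ at 11 rightward: word edge.
From /ṣ/ at 11 leftward: 10 /o/ → [+RTR]; 9 /u/ → [+RTR]; 8 /j/ blocks.
[+RTR] positions on the surface: 1 5 6 9 10 11.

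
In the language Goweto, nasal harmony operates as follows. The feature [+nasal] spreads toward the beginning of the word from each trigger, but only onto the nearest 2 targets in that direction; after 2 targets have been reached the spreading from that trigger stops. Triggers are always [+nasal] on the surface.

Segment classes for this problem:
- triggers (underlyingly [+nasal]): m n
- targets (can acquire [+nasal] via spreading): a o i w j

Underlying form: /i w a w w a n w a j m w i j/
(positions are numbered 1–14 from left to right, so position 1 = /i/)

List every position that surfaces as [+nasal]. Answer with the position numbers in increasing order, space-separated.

From /n/ at 7 leftward: 6 /a/ → [+nasal]; 5 /w/ → [+nasal]; bound reached.
From /m/ at 11 leftward: 10 /j/ → [+nasal]; 9 /a/ → [+nasal]; bound reached.
Targets with no active source: positions 1 2 3 4 8 12 13 14 stay [-nasal].

5 6 7 9 10 11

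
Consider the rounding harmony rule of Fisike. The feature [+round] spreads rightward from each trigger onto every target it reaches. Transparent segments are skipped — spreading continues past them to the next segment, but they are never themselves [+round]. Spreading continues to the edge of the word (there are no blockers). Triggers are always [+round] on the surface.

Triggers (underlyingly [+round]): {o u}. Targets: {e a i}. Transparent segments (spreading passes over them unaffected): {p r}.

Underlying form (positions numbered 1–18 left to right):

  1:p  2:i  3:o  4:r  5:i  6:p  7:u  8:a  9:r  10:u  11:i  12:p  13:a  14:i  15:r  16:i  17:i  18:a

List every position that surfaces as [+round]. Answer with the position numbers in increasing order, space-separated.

From /o/ at 3 rightward: 4 /r/ transparent; 5 /i/ → [+round]; 6 /p/ transparent; 7 /u/ is itself a trigger — this domain ends here.
From /u/ at 7 rightward: 8 /a/ → [+round]; 9 /r/ transparent; 10 /u/ is itself a trigger — this domain ends here.
From /u/ at 10 rightward: 11 /i/ → [+round]; 12 /p/ transparent; 13 /a/ → [+round]; 14 /i/ → [+round]; 15 /r/ transparent; 16 /i/ → [+round]; 17 /i/ → [+round]; 18 /a/ → [+round]; word edge.
Target with no active source: position 2 stays [-round].

3 5 7 8 10 11 13 14 16 17 18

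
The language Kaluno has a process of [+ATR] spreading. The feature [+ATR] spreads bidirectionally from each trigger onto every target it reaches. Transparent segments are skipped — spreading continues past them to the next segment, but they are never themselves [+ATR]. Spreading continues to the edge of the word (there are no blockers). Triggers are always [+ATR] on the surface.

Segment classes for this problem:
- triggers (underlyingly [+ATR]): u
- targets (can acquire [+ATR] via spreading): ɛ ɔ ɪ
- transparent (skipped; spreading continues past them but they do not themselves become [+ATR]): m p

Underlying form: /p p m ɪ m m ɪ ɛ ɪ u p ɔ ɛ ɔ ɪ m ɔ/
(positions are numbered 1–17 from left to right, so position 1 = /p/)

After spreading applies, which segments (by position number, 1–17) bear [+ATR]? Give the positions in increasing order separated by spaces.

From /u/ at 10 rightward: 11 /p/ transparent; 12 /ɔ/ → [+ATR]; 13 /ɛ/ → [+ATR]; 14 /ɔ/ → [+ATR]; 15 /ɪ/ → [+ATR]; 16 /m/ transparent; 17 /ɔ/ → [+ATR]; word edge.
From /u/ at 10 leftward: 9 /ɪ/ → [+ATR]; 8 /ɛ/ → [+ATR]; 7 /ɪ/ → [+ATR]; 6 /m/ transparent; 5 /m/ transparent; 4 /ɪ/ → [+ATR]; 3 /m/ transparent; 2 /p/ transparent; 1 /p/ transparent; word edge.

4 7 8 9 10 12 13 14 15 17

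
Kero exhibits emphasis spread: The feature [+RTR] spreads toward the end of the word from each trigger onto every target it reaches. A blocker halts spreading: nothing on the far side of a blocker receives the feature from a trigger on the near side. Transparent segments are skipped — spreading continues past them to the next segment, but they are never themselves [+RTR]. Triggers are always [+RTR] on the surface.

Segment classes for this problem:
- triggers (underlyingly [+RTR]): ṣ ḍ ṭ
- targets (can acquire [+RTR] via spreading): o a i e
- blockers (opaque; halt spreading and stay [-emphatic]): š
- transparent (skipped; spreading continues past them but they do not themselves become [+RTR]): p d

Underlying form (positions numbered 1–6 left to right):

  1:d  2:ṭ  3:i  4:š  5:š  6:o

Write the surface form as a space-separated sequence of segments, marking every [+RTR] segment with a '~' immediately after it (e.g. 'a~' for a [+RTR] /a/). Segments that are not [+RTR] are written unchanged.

d ṭ~ i~ š š o

From /ṭ/ at 2 rightward: 3 /i/ → [+RTR]; 4 /š/ blocks.
Target with no active source: position 6 stays [-emphatic].
[+RTR] positions on the surface: 2 3.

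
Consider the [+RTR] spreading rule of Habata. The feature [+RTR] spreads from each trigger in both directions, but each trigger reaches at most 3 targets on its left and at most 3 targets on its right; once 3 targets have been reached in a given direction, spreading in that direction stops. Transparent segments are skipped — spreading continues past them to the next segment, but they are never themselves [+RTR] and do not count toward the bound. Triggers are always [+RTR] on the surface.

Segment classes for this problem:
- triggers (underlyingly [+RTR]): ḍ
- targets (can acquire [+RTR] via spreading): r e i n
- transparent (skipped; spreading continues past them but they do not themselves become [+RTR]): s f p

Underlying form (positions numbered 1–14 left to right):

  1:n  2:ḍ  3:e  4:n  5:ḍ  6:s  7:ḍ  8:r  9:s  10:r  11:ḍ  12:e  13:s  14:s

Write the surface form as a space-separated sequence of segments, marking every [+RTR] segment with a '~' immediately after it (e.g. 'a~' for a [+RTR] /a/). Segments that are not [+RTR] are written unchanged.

n~ ḍ~ e~ n~ ḍ~ s ḍ~ r~ s r~ ḍ~ e~ s s

From /ḍ/ at 2 rightward: 3 /e/ → [+RTR]; 4 /n/ → [+RTR]; 5 /ḍ/ is itself a trigger — this domain ends here.
From /ḍ/ at 2 leftward: 1 /n/ → [+RTR]; word edge.
From /ḍ/ at 5 rightward: 6 /s/ transparent; 7 /ḍ/ is itself a trigger — this domain ends here.
From /ḍ/ at 5 leftward: 4 /n/ → [+RTR]; 3 /e/ → [+RTR]; 2 /ḍ/ is itself a trigger — this domain ends here.
From /ḍ/ at 7 rightward: 8 /r/ → [+RTR]; 9 /s/ transparent; 10 /r/ → [+RTR]; 11 /ḍ/ is itself a trigger — this domain ends here.
From /ḍ/ at 7 leftward: 6 /s/ transparent; 5 /ḍ/ is itself a trigger — this domain ends here.
From /ḍ/ at 11 rightward: 12 /e/ → [+RTR]; 13 /s/ transparent; 14 /s/ transparent; word edge.
From /ḍ/ at 11 leftward: 10 /r/ → [+RTR]; 9 /s/ transparent; 8 /r/ → [+RTR]; 7 /ḍ/ is itself a trigger — this domain ends here.
[+RTR] positions on the surface: 1 2 3 4 5 7 8 10 11 12.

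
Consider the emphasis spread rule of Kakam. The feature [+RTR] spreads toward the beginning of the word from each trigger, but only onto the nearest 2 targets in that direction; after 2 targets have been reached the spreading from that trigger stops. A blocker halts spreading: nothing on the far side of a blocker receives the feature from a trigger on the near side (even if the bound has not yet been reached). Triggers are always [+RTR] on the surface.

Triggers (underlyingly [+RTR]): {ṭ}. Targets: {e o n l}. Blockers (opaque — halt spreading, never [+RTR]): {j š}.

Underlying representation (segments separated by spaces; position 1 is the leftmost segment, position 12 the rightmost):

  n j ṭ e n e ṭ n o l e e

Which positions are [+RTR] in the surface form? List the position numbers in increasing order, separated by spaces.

3 5 6 7

From /ṭ/ at 3 leftward: 2 /j/ blocks.
From /ṭ/ at 7 leftward: 6 /e/ → [+RTR]; 5 /n/ → [+RTR]; bound reached.
Targets with no active source: positions 1 4 8 9 10 11 12 stay [-emphatic].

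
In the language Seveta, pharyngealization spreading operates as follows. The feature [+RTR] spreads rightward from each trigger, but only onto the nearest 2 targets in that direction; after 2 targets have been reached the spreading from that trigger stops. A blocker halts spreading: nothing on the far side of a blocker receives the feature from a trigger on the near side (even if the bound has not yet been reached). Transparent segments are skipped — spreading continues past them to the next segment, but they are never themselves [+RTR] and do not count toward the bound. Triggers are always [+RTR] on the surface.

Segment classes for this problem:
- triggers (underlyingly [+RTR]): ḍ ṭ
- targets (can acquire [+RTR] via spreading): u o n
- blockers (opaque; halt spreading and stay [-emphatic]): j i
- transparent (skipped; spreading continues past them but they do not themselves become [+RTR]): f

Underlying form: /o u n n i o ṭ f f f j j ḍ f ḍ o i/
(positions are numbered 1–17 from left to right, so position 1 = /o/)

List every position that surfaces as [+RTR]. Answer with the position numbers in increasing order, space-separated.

From /ṭ/ at 7 rightward: 8 /f/ transparent; 9 /f/ transparent; 10 /f/ transparent; 11 /j/ blocks.
From /ḍ/ at 13 rightward: 14 /f/ transparent; 15 /ḍ/ is itself a trigger — this domain ends here.
From /ḍ/ at 15 rightward: 16 /o/ → [+RTR]; 17 /i/ blocks.
Targets with no active source: positions 1 2 3 4 6 stay [-emphatic].

7 13 15 16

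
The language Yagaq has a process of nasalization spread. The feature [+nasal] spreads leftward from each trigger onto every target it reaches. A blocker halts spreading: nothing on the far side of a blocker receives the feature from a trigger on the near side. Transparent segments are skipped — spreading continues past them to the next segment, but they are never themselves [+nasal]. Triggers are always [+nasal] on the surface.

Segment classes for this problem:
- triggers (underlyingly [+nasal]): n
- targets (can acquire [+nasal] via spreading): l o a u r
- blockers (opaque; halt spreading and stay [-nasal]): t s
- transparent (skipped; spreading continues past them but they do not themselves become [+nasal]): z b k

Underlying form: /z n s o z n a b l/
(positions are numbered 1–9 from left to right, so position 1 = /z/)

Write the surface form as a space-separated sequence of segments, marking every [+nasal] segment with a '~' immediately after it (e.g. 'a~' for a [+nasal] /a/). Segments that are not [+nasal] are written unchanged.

z n~ s o~ z n~ a b l

From /n/ at 2 leftward: 1 /z/ transparent; word edge.
From /n/ at 6 leftward: 5 /z/ transparent; 4 /o/ → [+nasal]; 3 /s/ blocks.
Targets with no active source: positions 7 9 stay [-nasal].
[+nasal] positions on the surface: 2 4 6.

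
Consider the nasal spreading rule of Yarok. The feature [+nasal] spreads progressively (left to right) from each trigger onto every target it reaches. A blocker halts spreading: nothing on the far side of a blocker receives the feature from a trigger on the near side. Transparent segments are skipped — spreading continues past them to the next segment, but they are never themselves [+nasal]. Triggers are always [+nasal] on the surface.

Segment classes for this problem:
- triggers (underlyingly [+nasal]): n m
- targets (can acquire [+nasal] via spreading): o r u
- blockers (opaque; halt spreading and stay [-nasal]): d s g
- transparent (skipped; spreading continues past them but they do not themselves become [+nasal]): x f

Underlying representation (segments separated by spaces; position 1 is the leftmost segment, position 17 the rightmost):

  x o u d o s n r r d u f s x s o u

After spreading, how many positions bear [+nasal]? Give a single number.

From /n/ at 7 rightward: 8 /r/ → [+nasal]; 9 /r/ → [+nasal]; 10 /d/ blocks.
Targets with no active source: positions 2 3 5 11 16 17 stay [-nasal].
[+nasal] positions on the surface: 7 8 9.

3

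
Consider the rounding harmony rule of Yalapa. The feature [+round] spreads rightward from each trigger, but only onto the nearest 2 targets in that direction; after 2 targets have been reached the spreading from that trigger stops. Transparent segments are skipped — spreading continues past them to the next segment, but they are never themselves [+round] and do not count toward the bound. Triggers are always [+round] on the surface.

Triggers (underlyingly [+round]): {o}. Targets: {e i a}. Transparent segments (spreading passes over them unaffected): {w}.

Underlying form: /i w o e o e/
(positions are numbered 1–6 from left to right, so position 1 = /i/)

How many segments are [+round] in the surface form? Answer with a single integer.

4

From /o/ at 3 rightward: 4 /e/ → [+round]; 5 /o/ is itself a trigger — this domain ends here.
From /o/ at 5 rightward: 6 /e/ → [+round]; word edge.
Target with no active source: position 1 stays [-round].
[+round] positions on the surface: 3 4 5 6.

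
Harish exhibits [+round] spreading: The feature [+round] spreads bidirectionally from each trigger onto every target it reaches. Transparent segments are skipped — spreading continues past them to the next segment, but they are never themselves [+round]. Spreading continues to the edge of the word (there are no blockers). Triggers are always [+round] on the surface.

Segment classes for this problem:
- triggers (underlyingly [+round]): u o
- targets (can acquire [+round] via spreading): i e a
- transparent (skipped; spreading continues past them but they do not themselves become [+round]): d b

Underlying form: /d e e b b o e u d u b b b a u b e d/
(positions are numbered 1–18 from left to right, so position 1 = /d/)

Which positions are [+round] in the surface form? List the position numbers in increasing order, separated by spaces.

From /o/ at 6 rightward: 7 /e/ → [+round]; 8 /u/ is itself a trigger — this domain ends here.
From /o/ at 6 leftward: 5 /b/ transparent; 4 /b/ transparent; 3 /e/ → [+round]; 2 /e/ → [+round]; 1 /d/ transparent; word edge.
From /u/ at 8 rightward: 9 /d/ transparent; 10 /u/ is itself a trigger — this domain ends here.
From /u/ at 8 leftward: 7 /e/ → [+round]; 6 /o/ is itself a trigger — this domain ends here.
From /u/ at 10 rightward: 11 /b/ transparent; 12 /b/ transparent; 13 /b/ transparent; 14 /a/ → [+round]; 15 /u/ is itself a trigger — this domain ends here.
From /u/ at 10 leftward: 9 /d/ transparent; 8 /u/ is itself a trigger — this domain ends here.
From /u/ at 15 rightward: 16 /b/ transparent; 17 /e/ → [+round]; 18 /d/ transparent; word edge.
From /u/ at 15 leftward: 14 /a/ → [+round]; 13 /b/ transparent; 12 /b/ transparent; 11 /b/ transparent; 10 /u/ is itself a trigger — this domain ends here.

2 3 6 7 8 10 14 15 17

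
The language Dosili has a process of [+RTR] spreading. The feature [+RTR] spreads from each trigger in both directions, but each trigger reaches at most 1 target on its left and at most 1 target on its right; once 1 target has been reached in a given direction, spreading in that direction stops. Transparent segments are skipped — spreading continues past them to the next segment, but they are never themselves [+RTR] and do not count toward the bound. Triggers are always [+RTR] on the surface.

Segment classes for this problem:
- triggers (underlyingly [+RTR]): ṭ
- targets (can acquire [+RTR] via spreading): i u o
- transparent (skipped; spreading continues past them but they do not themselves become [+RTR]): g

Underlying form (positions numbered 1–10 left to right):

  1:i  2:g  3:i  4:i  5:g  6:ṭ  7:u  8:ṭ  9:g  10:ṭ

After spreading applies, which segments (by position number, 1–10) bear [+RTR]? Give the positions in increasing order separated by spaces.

From /ṭ/ at 6 rightward: 7 /u/ → [+RTR]; bound reached.
From /ṭ/ at 6 leftward: 5 /g/ transparent; 4 /i/ → [+RTR]; bound reached.
From /ṭ/ at 8 rightward: 9 /g/ transparent; 10 /ṭ/ is itself a trigger — this domain ends here.
From /ṭ/ at 8 leftward: 7 /u/ → [+RTR]; bound reached.
From /ṭ/ at 10 rightward: word edge.
From /ṭ/ at 10 leftward: 9 /g/ transparent; 8 /ṭ/ is itself a trigger — this domain ends here.
Targets with no active source: positions 1 3 stay [-emphatic].

4 6 7 8 10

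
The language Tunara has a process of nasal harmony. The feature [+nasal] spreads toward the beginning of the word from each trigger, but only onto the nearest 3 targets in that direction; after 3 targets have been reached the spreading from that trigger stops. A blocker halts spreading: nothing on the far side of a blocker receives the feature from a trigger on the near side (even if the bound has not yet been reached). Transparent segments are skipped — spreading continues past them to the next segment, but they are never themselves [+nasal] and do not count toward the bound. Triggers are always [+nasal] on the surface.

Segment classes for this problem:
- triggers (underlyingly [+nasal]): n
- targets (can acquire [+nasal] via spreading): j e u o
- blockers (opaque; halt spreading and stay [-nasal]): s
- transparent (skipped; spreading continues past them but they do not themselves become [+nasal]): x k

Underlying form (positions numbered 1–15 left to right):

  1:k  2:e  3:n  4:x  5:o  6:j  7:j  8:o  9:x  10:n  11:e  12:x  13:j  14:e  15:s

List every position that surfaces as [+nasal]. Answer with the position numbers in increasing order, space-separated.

2 3 6 7 8 10

From /n/ at 3 leftward: 2 /e/ → [+nasal]; 1 /k/ transparent; word edge.
From /n/ at 10 leftward: 9 /x/ transparent; 8 /o/ → [+nasal]; 7 /j/ → [+nasal]; 6 /j/ → [+nasal]; bound reached.
Targets with no active source: positions 5 11 13 14 stay [-nasal].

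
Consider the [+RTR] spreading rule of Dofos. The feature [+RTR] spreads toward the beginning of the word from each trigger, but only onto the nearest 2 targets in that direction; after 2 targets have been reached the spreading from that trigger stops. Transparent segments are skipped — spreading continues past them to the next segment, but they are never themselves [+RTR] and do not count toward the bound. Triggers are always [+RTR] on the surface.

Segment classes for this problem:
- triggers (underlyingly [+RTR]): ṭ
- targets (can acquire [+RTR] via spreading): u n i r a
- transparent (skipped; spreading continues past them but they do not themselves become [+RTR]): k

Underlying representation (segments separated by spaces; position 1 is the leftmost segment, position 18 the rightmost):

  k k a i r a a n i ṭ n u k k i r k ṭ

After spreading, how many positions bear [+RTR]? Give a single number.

From /ṭ/ at 10 leftward: 9 /i/ → [+RTR]; 8 /n/ → [+RTR]; bound reached.
From /ṭ/ at 18 leftward: 17 /k/ transparent; 16 /r/ → [+RTR]; 15 /i/ → [+RTR]; bound reached.
Targets with no active source: positions 3 4 5 6 7 11 12 stay [-emphatic].
[+RTR] positions on the surface: 8 9 10 15 16 18.

6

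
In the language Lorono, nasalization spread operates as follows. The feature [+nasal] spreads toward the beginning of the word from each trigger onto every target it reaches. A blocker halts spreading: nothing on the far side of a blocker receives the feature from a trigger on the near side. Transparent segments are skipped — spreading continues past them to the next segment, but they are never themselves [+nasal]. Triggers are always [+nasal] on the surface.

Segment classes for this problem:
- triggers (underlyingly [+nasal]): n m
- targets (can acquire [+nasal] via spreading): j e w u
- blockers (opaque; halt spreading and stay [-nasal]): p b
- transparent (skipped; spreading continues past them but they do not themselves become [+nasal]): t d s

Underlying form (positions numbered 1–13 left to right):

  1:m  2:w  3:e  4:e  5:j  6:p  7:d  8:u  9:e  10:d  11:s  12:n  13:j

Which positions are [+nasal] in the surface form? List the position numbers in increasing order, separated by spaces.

From /m/ at 1 leftward: word edge.
From /n/ at 12 leftward: 11 /s/ transparent; 10 /d/ transparent; 9 /e/ → [+nasal]; 8 /u/ → [+nasal]; 7 /d/ transparent; 6 /p/ blocks.
Targets with no active source: positions 2 3 4 5 13 stay [-nasal].

1 8 9 12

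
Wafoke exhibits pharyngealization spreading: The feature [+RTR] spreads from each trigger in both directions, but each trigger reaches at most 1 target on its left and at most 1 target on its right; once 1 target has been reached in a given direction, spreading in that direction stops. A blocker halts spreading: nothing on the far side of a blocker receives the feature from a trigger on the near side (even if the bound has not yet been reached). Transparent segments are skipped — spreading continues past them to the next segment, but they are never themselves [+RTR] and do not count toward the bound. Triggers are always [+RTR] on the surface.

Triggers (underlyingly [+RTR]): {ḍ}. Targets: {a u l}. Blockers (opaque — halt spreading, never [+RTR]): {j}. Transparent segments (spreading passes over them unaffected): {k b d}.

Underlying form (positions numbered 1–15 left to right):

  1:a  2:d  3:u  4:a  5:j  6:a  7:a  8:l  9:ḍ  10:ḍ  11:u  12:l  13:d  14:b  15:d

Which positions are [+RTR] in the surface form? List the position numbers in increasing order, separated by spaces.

8 9 10 11

From /ḍ/ at 9 rightward: 10 /ḍ/ is itself a trigger — this domain ends here.
From /ḍ/ at 9 leftward: 8 /l/ → [+RTR]; bound reached.
From /ḍ/ at 10 rightward: 11 /u/ → [+RTR]; bound reached.
From /ḍ/ at 10 leftward: 9 /ḍ/ is itself a trigger — this domain ends here.
Targets with no active source: positions 1 3 4 6 7 12 stay [-emphatic].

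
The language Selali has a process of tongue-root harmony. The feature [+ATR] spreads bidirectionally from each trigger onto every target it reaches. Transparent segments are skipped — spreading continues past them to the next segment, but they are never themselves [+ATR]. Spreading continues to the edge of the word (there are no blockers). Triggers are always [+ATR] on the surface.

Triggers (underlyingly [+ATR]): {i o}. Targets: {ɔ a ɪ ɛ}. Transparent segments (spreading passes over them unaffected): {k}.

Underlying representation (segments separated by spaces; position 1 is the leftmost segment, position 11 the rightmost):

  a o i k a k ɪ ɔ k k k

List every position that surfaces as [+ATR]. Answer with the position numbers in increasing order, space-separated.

1 2 3 5 7 8

From /o/ at 2 rightward: 3 /i/ is itself a trigger — this domain ends here.
From /o/ at 2 leftward: 1 /a/ → [+ATR]; word edge.
From /i/ at 3 rightward: 4 /k/ transparent; 5 /a/ → [+ATR]; 6 /k/ transparent; 7 /ɪ/ → [+ATR]; 8 /ɔ/ → [+ATR]; 9 /k/ transparent; 10 /k/ transparent; 11 /k/ transparent; word edge.
From /i/ at 3 leftward: 2 /o/ is itself a trigger — this domain ends here.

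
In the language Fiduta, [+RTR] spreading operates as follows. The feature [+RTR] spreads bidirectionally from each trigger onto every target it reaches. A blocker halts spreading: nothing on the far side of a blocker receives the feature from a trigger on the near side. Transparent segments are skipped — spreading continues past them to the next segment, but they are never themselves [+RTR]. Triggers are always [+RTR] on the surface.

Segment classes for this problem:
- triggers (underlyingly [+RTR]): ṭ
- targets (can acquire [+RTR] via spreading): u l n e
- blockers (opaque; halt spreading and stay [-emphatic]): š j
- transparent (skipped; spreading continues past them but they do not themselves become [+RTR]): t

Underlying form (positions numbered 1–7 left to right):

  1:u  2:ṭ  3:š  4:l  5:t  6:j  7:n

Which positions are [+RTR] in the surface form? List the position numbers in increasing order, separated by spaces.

From /ṭ/ at 2 rightward: 3 /š/ blocks.
From /ṭ/ at 2 leftward: 1 /u/ → [+RTR]; word edge.
Targets with no active source: positions 4 7 stay [-emphatic].

1 2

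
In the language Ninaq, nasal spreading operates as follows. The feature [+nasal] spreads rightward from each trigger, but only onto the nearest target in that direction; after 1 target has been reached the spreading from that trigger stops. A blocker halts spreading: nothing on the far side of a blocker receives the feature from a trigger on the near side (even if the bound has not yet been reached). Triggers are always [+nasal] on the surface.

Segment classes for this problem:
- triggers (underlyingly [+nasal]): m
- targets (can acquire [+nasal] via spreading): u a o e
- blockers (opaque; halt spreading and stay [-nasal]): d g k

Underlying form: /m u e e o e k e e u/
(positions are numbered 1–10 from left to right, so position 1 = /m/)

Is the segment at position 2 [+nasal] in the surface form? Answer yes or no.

From /m/ at 1 rightward: 2 /u/ → [+nasal]; bound reached.
Targets with no active source: positions 3 4 5 6 8 9 10 stay [-nasal].
[+nasal] positions on the surface: 1 2.

yes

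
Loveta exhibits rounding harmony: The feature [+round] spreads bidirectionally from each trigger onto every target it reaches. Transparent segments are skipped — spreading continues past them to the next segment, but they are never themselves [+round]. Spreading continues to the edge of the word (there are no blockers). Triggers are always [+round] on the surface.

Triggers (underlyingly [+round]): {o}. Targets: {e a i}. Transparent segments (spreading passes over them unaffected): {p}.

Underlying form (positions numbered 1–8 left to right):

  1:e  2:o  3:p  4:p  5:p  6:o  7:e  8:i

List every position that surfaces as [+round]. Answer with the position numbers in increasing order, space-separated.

From /o/ at 2 rightward: 3 /p/ transparent; 4 /p/ transparent; 5 /p/ transparent; 6 /o/ is itself a trigger — this domain ends here.
From /o/ at 2 leftward: 1 /e/ → [+round]; word edge.
From /o/ at 6 rightward: 7 /e/ → [+round]; 8 /i/ → [+round]; word edge.
From /o/ at 6 leftward: 5 /p/ transparent; 4 /p/ transparent; 3 /p/ transparent; 2 /o/ is itself a trigger — this domain ends here.

1 2 6 7 8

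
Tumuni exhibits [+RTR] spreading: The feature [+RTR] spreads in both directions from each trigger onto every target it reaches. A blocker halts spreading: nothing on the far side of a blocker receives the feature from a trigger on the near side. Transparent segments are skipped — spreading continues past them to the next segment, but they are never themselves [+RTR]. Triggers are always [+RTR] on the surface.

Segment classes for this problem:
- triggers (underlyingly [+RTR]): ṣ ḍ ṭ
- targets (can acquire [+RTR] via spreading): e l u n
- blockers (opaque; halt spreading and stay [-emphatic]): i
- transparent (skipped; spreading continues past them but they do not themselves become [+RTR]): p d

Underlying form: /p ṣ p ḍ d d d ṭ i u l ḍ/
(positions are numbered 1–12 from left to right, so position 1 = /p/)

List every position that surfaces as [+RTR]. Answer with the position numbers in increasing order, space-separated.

From /ṣ/ at 2 rightward: 3 /p/ transparent; 4 /ḍ/ is itself a trigger — this domain ends here.
From /ṣ/ at 2 leftward: 1 /p/ transparent; word edge.
From /ḍ/ at 4 rightward: 5 /d/ transparent; 6 /d/ transparent; 7 /d/ transparent; 8 /ṭ/ is itself a trigger — this domain ends here.
From /ḍ/ at 4 leftward: 3 /p/ transparent; 2 /ṣ/ is itself a trigger — this domain ends here.
From /ṭ/ at 8 rightward: 9 /i/ blocks.
From /ṭ/ at 8 leftward: 7 /d/ transparent; 6 /d/ transparent; 5 /d/ transparent; 4 /ḍ/ is itself a trigger — this domain ends here.
From /ḍ/ at 12 rightward: word edge.
From /ḍ/ at 12 leftward: 11 /l/ → [+RTR]; 10 /u/ → [+RTR]; 9 /i/ blocks.

2 4 8 10 11 12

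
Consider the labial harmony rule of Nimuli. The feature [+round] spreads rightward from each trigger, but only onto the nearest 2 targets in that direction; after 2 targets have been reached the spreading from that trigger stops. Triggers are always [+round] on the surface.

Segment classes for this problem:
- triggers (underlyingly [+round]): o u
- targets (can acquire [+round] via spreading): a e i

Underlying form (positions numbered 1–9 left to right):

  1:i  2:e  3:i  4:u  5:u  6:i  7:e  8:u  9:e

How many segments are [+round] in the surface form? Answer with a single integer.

6

From /u/ at 4 rightward: 5 /u/ is itself a trigger — this domain ends here.
From /u/ at 5 rightward: 6 /i/ → [+round]; 7 /e/ → [+round]; bound reached.
From /u/ at 8 rightward: 9 /e/ → [+round]; word edge.
Targets with no active source: positions 1 2 3 stay [-round].
[+round] positions on the surface: 4 5 6 7 8 9.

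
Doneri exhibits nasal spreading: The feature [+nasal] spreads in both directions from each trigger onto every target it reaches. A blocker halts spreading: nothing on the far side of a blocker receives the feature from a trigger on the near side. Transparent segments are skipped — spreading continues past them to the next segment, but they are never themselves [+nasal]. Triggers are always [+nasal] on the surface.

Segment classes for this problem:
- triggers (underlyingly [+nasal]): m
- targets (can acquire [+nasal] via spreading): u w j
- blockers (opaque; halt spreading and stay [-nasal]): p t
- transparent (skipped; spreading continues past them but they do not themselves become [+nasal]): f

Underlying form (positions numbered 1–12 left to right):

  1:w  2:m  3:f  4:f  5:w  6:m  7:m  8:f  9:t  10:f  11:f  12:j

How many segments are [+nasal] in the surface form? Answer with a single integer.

5

From /m/ at 2 rightward: 3 /f/ transparent; 4 /f/ transparent; 5 /w/ → [+nasal]; 6 /m/ is itself a trigger — this domain ends here.
From /m/ at 2 leftward: 1 /w/ → [+nasal]; word edge.
From /m/ at 6 rightward: 7 /m/ is itself a trigger — this domain ends here.
From /m/ at 6 leftward: 5 /w/ → [+nasal]; 4 /f/ transparent; 3 /f/ transparent; 2 /m/ is itself a trigger — this domain ends here.
From /m/ at 7 rightward: 8 /f/ transparent; 9 /t/ blocks.
From /m/ at 7 leftward: 6 /m/ is itself a trigger — this domain ends here.
Target with no active source: position 12 stays [-nasal].
[+nasal] positions on the surface: 1 2 5 6 7.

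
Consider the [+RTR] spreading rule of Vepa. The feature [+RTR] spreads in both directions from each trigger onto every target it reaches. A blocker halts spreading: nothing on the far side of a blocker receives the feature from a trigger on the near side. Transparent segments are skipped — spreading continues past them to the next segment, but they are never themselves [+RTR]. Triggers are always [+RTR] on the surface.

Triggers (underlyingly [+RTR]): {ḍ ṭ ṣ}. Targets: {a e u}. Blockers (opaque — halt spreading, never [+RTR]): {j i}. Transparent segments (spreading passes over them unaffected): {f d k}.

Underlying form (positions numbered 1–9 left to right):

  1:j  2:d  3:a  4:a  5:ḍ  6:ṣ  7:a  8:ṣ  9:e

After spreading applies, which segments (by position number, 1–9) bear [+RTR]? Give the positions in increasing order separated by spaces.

From /ḍ/ at 5 rightward: 6 /ṣ/ is itself a trigger — this domain ends here.
From /ḍ/ at 5 leftward: 4 /a/ → [+RTR]; 3 /a/ → [+RTR]; 2 /d/ transparent; 1 /j/ blocks.
From /ṣ/ at 6 rightward: 7 /a/ → [+RTR]; 8 /ṣ/ is itself a trigger — this domain ends here.
From /ṣ/ at 6 leftward: 5 /ḍ/ is itself a trigger — this domain ends here.
From /ṣ/ at 8 rightward: 9 /e/ → [+RTR]; word edge.
From /ṣ/ at 8 leftward: 7 /a/ → [+RTR]; 6 /ṣ/ is itself a trigger — this domain ends here.

3 4 5 6 7 8 9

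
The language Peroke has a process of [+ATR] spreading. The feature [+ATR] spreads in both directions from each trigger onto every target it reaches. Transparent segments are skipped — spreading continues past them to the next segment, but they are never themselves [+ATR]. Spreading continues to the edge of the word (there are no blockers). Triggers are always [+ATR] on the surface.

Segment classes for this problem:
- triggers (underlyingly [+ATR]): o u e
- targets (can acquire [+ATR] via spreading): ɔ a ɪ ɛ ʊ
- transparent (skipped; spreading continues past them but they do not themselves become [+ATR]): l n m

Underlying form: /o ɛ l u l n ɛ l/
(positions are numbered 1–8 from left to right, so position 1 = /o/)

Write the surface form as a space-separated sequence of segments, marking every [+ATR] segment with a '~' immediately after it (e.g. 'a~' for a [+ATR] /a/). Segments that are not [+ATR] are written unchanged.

From /o/ at 1 rightward: 2 /ɛ/ → [+ATR]; 3 /l/ transparent; 4 /u/ is itself a trigger — this domain ends here.
From /o/ at 1 leftward: word edge.
From /u/ at 4 rightward: 5 /l/ transparent; 6 /n/ transparent; 7 /ɛ/ → [+ATR]; 8 /l/ transparent; word edge.
From /u/ at 4 leftward: 3 /l/ transparent; 2 /ɛ/ → [+ATR]; 1 /o/ is itself a trigger — this domain ends here.
[+ATR] positions on the surface: 1 2 4 7.

o~ ɛ~ l u~ l n ɛ~ l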